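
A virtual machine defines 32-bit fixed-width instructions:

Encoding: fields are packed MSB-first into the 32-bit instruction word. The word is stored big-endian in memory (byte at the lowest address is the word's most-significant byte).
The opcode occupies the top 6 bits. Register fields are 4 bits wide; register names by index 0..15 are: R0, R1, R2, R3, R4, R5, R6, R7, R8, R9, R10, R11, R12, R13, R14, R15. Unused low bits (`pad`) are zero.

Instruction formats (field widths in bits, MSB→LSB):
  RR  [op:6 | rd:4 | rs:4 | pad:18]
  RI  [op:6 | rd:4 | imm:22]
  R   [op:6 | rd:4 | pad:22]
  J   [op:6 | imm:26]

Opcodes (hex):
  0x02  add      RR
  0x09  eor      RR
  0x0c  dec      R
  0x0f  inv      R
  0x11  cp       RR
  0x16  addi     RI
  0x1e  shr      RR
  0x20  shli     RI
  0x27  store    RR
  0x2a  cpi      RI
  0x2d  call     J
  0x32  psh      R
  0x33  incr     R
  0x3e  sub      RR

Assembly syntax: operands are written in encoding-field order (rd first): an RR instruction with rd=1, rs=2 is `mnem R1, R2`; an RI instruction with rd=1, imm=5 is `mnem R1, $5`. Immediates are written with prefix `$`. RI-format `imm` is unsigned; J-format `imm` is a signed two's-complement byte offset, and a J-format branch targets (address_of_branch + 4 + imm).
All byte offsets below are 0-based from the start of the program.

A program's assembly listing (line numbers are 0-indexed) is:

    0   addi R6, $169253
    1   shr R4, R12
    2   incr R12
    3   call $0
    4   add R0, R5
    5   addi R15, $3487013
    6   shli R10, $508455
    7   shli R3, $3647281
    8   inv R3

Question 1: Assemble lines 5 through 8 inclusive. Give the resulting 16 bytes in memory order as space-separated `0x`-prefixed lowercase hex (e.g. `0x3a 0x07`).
L5: addi op=0x16:6|rd=15:4|imm=3487013:22 ⇒ 0x5bf53525 ⇒ big 5b f5 35 25
L6: shli op=0x20:6|rd=10:4|imm=508455:22 ⇒ 0x8287c227 ⇒ big 82 87 c2 27
L7: shli op=0x20:6|rd=3:4|imm=3647281:22 ⇒ 0x80f7a731 ⇒ big 80 f7 a7 31
L8: inv op=0xf:6|rd=3:4|pad=0:22 ⇒ 0x3cc00000 ⇒ big 3c c0 00 00

0x5b 0xf5 0x35 0x25 0x82 0x87 0xc2 0x27 0x80 0xf7 0xa7 0x31 0x3c 0xc0 0x00 0x00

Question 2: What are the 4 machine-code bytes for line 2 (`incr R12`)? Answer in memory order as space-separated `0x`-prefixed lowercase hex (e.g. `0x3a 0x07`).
0xcf 0x00 0x00 0x00

2. incr fields op=0x33:6|rd=12:4|pad=0:22 → word cf000000h → cf 00 00 00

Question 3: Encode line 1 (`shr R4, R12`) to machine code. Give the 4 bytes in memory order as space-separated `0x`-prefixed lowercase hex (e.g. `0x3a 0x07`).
0x79 0x30 0x00 0x00

L1: shr op=0x1e:6|rd=4:4|rs=12:4|pad=0:18 ⇒ 0x79300000 ⇒ big 79 30 00 00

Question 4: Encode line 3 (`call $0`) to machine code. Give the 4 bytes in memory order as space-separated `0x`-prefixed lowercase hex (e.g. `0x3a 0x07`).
0xb4 0x00 0x00 0x00

L3: call op=0x2d:6|imm=0:26 ⇒ 0xb4000000 ⇒ big b4 00 00 00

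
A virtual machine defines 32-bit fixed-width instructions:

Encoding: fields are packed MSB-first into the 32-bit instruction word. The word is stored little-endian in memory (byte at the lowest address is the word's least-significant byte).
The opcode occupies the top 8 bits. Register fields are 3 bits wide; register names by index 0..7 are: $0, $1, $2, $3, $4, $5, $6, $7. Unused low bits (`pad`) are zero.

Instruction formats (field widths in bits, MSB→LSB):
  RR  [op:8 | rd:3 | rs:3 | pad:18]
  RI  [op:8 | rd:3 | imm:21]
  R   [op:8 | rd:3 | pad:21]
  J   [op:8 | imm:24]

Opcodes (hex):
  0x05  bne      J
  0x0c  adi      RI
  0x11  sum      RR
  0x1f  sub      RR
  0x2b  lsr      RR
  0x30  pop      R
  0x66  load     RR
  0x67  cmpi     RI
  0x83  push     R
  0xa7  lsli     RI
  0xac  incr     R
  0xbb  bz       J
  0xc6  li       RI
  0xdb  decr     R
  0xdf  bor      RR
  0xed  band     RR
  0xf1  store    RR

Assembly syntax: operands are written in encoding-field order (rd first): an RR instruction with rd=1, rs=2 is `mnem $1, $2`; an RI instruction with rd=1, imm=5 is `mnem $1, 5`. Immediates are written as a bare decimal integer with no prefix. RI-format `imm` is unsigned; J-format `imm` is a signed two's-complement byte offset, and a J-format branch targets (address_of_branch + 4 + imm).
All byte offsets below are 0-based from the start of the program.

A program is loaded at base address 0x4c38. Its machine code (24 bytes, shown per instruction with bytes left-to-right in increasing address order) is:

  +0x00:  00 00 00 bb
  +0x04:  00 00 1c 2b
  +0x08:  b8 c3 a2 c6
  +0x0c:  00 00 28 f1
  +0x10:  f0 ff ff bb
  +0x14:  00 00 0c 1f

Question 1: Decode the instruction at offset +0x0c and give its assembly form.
[0c] 00 00 28 f1 → 0xf1280000
  top 8b → 0xf1 → store [RR]
  rd@[23:21]=0x1 ⇒ $1
  rs@[20:18]=0x2 ⇒ $2

store $1, $2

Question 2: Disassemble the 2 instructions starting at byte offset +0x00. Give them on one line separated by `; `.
@+00  little-endian(00 00 00 bb) = 0xbb000000
  top 8b → 0xbb → bz [J]
  imm@[23:0]=0x0 ⇒ 0
@+04  little-endian(00 00 1c 2b) = 0x2b1c0000
  top 8b → 0x2b → lsr [RR]
  rd@[23:21]=0x0 ⇒ $0
  rs@[20:18]=0x7 ⇒ $7

bz 0; lsr $0, $7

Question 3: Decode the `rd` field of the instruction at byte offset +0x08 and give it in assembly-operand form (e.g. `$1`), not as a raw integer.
$5

[08] b8 c3 a2 c6 → 0xc6a2c3b8
  op=0xc6a2c3b8>>24=0xc6 ⇒ li (RI)
  rd: (w>>21)&0x7=0x5 → $5
  imm: (w>>0)&0x1fffff=0x2c3b8 → 181176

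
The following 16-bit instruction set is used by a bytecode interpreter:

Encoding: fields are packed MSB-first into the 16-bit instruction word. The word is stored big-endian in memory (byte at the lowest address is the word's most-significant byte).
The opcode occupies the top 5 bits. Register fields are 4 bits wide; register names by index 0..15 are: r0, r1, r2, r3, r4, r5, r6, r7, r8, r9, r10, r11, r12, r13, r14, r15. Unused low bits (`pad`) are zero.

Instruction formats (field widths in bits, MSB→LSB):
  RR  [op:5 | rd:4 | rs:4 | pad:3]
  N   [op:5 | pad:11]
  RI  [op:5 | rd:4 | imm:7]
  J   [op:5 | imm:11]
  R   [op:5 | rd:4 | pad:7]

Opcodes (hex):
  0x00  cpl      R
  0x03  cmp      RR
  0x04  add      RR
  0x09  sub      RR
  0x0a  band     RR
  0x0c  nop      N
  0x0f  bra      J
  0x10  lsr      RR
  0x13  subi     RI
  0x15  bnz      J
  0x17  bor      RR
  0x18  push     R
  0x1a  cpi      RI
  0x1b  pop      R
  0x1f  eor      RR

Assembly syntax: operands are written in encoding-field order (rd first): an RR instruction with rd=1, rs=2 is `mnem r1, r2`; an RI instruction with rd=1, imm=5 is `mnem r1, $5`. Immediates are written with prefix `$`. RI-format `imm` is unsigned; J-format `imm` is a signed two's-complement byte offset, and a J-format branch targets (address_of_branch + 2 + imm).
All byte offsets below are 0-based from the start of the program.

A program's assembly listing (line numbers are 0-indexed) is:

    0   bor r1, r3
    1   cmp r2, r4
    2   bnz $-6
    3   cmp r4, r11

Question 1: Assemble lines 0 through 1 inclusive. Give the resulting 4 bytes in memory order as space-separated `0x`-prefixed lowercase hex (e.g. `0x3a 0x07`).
0. bor fields op=0x17:5|rd=1:4|rs=3:4|pad=0:3 → word b898h → b8 98
1. cmp fields op=0x3:5|rd=2:4|rs=4:4|pad=0:3 → word 1920h → 19 20

0xb8 0x98 0x19 0x20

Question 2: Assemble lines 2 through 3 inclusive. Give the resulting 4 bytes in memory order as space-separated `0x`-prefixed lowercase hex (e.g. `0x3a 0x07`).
2. bnz fields op=0x15:5|imm=-6:11 → word affah → af fa
3. cmp fields op=0x3:5|rd=4:4|rs=11:4|pad=0:3 → word 1a58h → 1a 58

0xaf 0xfa 0x1a 0x58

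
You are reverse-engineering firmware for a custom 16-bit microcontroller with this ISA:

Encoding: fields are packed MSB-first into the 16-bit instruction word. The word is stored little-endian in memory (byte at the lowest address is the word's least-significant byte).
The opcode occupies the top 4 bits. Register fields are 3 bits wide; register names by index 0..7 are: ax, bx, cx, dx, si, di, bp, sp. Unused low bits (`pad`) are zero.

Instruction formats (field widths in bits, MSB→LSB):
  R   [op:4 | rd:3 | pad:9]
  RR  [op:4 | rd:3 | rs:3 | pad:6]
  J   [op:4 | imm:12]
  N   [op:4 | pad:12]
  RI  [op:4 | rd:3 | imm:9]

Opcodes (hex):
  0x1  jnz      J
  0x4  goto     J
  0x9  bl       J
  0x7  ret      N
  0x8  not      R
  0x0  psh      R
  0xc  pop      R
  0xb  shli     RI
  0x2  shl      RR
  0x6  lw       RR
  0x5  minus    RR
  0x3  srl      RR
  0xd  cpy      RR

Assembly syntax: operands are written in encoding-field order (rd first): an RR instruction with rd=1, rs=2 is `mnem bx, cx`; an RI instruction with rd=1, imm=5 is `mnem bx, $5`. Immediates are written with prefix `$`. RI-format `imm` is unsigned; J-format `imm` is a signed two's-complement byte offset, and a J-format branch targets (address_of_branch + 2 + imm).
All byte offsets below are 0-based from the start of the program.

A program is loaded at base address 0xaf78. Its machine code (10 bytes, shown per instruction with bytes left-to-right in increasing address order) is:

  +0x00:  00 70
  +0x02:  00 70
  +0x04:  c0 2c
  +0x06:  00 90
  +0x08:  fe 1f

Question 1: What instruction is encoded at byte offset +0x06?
bl $0

[06] 00 90 → 0x9000
  opcode bits[15:12]=0x9: bl/J
  imm: (w>>0)&0xfff=0x0 → $0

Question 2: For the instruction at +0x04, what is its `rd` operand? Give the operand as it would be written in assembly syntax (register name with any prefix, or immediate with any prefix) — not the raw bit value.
+0x04: c0 2c ⇒ word 0x2cc0 (little)
  op=0x2cc0>>12=0x2 ⇒ shl (RR)
  rd: (w>>9)&0x7=0x6 → bp
  rs: (w>>6)&0x7=0x3 → dx

bp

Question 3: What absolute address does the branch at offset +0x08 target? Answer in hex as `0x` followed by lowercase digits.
@+08  little-endian(fe 1f) = 0x1ffe
  opcode bits[15:12]=0x1: jnz/J
  imm: (w>>0)&0xfff=0xffe (s12→-2) → $-2
  target = base 0xaf78 + off 0x08 + 2 + imm -2 = 0xaf80

0xaf80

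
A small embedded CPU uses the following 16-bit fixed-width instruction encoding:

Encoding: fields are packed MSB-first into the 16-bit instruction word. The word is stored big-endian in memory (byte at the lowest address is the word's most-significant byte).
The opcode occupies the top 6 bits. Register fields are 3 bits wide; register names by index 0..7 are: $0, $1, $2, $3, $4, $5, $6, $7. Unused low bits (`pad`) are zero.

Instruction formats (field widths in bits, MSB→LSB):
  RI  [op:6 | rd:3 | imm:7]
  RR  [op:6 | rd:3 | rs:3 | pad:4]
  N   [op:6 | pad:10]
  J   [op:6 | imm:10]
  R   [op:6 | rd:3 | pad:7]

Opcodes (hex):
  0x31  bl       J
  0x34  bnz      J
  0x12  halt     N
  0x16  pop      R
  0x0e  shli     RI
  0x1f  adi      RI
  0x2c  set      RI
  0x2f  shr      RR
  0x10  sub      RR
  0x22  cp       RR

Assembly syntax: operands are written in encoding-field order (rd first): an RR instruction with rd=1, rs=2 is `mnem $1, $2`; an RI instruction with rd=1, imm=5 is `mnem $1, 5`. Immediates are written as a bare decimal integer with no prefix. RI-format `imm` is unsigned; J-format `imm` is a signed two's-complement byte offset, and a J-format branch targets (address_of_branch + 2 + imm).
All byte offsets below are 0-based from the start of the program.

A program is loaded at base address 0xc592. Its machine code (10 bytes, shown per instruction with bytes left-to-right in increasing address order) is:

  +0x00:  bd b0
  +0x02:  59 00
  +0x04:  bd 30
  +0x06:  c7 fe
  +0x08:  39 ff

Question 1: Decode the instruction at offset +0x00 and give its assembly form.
off 0x00: read bd b0 as big → 0xbdb0
  opcode bits[15:10]=0x2f: shr/RR
  [9:7] rd=3 = $3
  [6:4] rs=3 = $3

shr $3, $3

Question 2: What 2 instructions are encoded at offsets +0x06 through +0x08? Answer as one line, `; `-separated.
bl -2; shli $3, 127

@+06  big-endian(c7 fe) = 0xc7fe
  top 6b → 0x31 → bl [J]
  [9:0] imm=1022 (s10→-2) = -2
@+08  big-endian(39 ff) = 0x39ff
  top 6b → 0xe → shli [RI]
  [9:7] rd=3 = $3
  [6:0] imm=127 = 127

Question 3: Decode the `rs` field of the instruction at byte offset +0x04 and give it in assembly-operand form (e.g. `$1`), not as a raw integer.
$3

[04] bd 30 → 0xbd30
  top 6b → 0x2f → shr [RR]
  rd: (w>>7)&0x7=0x2 → $2
  rs: (w>>4)&0x7=0x3 → $3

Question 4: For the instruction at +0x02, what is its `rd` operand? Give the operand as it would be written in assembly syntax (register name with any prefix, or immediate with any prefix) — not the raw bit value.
$2

off 0x02: read 59 00 as big → 0x5900
  opcode bits[15:10]=0x16: pop/R
  rd@[9:7]=0x2 ⇒ $2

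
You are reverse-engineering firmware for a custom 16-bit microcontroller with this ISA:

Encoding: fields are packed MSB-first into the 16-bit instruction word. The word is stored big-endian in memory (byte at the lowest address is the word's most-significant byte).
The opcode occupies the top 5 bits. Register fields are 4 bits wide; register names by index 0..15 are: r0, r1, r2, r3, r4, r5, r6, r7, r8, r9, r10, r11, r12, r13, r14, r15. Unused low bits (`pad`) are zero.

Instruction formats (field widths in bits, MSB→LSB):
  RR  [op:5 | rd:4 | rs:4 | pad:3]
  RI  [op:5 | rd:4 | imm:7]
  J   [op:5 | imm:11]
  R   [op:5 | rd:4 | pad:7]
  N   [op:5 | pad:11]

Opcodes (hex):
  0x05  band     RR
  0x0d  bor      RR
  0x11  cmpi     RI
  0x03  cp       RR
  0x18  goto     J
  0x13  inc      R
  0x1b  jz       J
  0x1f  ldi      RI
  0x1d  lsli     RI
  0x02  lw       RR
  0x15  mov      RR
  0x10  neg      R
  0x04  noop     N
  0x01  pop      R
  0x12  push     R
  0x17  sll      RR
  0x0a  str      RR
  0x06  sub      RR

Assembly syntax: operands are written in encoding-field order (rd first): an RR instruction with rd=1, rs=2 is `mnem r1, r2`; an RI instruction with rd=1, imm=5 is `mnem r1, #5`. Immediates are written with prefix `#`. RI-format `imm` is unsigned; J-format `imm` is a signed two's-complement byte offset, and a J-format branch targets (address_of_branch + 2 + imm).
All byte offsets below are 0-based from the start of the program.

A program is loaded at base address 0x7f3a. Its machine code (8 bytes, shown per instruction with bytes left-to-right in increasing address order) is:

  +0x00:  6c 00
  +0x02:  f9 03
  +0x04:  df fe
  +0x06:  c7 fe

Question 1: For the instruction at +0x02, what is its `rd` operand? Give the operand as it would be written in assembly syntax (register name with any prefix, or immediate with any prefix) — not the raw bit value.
r2

off 0x02: read f9 03 as big → 0xf903
  opcode bits[15:11]=0x1f: ldi/RI
  rd@[10:7]=0x2 ⇒ r2
  imm@[6:0]=0x3 ⇒ #3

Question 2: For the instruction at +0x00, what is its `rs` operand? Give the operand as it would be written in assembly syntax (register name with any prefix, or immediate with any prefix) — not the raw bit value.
off 0x00: read 6c 00 as big → 0x6c00
  opcode bits[15:11]=0xd: bor/RR
  rd: (w>>7)&0xf=0x8 → r8
  rs: (w>>3)&0xf=0x0 → r0

r0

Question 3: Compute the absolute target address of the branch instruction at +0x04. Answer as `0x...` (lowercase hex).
@+04  big-endian(df fe) = 0xdffe
  op=0xdffe>>11=0x1b ⇒ jz (J)
  imm: (w>>0)&0x7ff=0x7fe (s11→-2) → #-2
  target = base 0x7f3a + off 0x04 + 2 + imm -2 = 0x7f3e

0x7f3e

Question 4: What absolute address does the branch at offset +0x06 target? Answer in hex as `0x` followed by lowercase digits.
[06] c7 fe → 0xc7fe
  op=0xc7fe>>11=0x18 ⇒ goto (J)
  imm: (w>>0)&0x7ff=0x7fe (s11→-2) → #-2
  target = base 0x7f3a + off 0x06 + 2 + imm -2 = 0x7f40

0x7f40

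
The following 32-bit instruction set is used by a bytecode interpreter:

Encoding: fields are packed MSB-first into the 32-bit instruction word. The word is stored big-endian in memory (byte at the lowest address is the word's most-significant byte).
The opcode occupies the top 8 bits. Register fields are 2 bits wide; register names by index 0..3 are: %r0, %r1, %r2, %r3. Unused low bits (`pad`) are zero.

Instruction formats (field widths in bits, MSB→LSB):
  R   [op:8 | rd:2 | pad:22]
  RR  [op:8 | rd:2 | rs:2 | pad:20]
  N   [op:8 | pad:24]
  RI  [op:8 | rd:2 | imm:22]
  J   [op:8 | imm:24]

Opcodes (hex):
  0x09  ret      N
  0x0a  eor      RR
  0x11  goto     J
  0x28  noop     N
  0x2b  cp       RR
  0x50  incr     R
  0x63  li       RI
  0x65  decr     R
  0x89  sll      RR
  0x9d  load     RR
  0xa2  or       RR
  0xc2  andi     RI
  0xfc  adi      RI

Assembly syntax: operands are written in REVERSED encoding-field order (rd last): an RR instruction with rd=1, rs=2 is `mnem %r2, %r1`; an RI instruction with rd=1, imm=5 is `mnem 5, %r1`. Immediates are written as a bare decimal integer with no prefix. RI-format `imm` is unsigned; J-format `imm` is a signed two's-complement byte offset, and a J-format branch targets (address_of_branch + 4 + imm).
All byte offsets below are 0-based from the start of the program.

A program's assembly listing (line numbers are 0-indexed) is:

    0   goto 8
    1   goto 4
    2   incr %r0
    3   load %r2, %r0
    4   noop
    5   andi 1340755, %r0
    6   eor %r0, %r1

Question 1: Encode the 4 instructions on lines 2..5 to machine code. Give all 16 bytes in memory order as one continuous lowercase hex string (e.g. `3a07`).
500000009d20000028000000c2147553

L2: incr op=0x50:8|rd=0:2|pad=0:22 ⇒ 0x50000000 ⇒ big 50 00 00 00
L3: load op=0x9d:8|rd=0:2|rs=2:2|pad=0:20 ⇒ 0x9d200000 ⇒ big 9d 20 00 00
L4: noop op=0x28:8|pad=0:24 ⇒ 0x28000000 ⇒ big 28 00 00 00
L5: andi op=0xc2:8|rd=0:2|imm=1340755:22 ⇒ 0xc2147553 ⇒ big c2 14 75 53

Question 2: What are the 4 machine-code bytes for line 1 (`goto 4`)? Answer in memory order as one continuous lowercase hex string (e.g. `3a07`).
11000004

L1: goto op=0x11:8|imm=4:24 ⇒ 0x11000004 ⇒ big 11 00 00 04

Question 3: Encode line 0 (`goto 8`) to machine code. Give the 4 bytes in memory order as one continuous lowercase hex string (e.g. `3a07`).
L0: goto op=0x11:8|imm=8:24 ⇒ 0x11000008 ⇒ big 11 00 00 08

11000008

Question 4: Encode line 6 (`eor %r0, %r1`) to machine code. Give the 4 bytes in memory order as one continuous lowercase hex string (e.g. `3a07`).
0a400000

6. eor fields op=0xa:8|rd=1:2|rs=0:2|pad=0:20 → word 0a400000h → 0a 40 00 00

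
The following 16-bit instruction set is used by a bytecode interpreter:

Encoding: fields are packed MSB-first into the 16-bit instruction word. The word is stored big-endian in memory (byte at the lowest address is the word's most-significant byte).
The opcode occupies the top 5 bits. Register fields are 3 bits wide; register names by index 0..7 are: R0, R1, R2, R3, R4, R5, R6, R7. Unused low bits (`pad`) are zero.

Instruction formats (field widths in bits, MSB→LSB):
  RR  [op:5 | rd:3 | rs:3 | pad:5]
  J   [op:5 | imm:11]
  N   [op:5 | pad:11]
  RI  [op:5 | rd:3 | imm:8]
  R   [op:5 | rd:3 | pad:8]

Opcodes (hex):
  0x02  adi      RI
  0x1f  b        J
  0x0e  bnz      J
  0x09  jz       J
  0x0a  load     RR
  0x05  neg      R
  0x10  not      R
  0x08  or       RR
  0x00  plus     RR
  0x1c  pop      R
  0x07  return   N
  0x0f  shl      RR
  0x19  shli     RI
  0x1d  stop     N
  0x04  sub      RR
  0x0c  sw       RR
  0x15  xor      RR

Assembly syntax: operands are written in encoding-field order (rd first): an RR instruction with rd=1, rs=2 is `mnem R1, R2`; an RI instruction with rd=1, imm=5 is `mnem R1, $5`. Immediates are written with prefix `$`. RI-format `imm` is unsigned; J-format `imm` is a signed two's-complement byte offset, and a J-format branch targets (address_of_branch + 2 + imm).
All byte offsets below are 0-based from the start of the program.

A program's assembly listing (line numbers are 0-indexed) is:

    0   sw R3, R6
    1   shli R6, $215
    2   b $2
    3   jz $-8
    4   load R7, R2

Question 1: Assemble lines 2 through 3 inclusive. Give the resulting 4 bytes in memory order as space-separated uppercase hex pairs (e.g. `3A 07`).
L2: b op=0x1f:5|imm=2:11 ⇒ 0xf802 ⇒ big f8 02
L3: jz op=0x9:5|imm=-8:11 ⇒ 0x4ff8 ⇒ big 4f f8

F8 02 4F F8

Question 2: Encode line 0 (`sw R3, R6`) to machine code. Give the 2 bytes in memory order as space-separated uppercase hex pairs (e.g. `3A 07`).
L0: sw op=0xc:5|rd=3:3|rs=6:3|pad=0:5 ⇒ 0x63c0 ⇒ big 63 c0

63 C0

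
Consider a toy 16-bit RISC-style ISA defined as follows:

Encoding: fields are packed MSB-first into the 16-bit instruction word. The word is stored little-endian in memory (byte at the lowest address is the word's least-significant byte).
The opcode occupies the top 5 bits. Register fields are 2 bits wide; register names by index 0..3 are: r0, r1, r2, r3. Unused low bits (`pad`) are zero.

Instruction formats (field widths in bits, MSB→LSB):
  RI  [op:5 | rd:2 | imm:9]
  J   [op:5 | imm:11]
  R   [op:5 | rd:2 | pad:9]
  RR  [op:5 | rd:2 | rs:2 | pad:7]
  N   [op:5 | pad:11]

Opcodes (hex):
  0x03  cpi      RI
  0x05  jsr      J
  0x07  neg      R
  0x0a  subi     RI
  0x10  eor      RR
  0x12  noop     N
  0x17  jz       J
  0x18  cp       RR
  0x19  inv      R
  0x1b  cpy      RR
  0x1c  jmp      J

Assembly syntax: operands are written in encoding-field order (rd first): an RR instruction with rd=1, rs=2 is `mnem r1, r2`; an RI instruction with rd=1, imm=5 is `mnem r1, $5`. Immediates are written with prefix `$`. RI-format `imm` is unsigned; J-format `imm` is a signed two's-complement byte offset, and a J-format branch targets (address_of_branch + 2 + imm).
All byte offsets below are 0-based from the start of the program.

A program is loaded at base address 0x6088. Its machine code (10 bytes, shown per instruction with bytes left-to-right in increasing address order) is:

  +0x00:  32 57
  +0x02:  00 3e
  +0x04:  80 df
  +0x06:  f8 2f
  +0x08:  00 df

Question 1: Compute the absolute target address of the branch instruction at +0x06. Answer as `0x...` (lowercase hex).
+0x06: f8 2f ⇒ word 0x2ff8 (little)
  top 5b → 0x5 → jsr [J]
  imm@[10:0]=0x7f8 (s11→-8) ⇒ $-8
  target = base 0x6088 + off 0x06 + 2 + imm -8 = 0x6088

0x6088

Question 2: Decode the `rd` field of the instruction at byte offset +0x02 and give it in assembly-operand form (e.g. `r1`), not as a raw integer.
+0x02: 00 3e ⇒ word 0x3e00 (little)
  top 5b → 0x7 → neg [R]
  rd@[10:9]=0x3 ⇒ r3

r3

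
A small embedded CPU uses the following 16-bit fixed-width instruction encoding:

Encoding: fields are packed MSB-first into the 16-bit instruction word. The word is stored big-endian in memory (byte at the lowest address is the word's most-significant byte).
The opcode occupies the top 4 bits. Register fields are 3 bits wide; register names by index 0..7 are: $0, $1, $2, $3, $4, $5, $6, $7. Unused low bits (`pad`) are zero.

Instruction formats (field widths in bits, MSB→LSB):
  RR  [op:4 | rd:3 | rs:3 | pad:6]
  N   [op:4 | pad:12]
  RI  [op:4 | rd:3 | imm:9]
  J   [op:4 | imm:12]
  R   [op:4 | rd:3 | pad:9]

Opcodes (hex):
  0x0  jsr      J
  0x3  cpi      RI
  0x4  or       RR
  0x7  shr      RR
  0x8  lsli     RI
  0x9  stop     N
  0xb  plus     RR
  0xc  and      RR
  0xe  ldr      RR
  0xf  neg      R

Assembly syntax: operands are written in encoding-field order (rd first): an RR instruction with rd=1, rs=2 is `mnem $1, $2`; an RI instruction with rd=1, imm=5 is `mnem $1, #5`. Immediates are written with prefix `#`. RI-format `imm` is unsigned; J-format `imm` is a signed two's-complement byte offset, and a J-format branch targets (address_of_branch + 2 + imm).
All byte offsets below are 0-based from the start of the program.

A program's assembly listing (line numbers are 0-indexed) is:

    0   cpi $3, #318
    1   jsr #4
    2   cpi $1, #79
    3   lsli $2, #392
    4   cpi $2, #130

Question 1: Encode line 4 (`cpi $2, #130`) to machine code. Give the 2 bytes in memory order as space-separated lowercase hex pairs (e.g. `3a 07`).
34 82

line 4 (cpi): pack op=0x3:4|rd=2:3|imm=130:9 = 0x3482; big→ 34 82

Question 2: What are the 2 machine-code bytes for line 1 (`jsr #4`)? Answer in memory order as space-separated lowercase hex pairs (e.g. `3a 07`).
line 1 (jsr): pack op=0x0:4|imm=4:12 = 0x0004; big→ 00 04

00 04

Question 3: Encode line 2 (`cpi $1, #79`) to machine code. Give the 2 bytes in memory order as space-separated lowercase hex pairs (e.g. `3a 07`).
L2: cpi op=0x3:4|rd=1:3|imm=79:9 ⇒ 0x324f ⇒ big 32 4f

32 4f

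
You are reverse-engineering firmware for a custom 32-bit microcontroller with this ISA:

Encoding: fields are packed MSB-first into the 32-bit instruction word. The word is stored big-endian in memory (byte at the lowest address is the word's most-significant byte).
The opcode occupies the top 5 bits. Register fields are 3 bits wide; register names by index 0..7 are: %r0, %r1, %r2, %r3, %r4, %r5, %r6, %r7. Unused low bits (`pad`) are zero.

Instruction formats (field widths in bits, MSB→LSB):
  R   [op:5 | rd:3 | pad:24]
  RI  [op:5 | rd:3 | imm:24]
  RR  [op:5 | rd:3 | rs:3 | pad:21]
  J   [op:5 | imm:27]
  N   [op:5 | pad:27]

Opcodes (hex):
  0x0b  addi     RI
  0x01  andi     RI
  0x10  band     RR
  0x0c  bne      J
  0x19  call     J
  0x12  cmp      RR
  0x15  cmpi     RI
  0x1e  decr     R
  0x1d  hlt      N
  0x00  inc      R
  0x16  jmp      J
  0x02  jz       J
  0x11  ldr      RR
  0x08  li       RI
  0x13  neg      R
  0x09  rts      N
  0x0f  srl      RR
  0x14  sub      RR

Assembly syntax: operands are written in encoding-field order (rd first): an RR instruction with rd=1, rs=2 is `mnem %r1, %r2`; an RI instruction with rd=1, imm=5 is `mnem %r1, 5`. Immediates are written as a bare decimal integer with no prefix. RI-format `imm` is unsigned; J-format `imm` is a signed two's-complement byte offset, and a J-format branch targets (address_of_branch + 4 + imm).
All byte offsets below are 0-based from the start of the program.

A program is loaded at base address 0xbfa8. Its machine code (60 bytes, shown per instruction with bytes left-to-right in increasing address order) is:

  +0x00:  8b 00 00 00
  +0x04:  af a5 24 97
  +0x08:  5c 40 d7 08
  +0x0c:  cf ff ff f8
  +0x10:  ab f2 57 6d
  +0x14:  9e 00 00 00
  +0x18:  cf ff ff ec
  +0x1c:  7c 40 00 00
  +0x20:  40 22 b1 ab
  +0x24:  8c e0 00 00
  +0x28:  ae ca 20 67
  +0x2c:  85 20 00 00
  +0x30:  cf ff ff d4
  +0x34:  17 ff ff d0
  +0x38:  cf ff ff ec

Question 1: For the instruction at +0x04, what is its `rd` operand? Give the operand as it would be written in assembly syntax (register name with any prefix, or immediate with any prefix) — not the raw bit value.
[04] af a5 24 97 → 0xafa52497
  top 5b → 0x15 → cmpi [RI]
  rd@[26:24]=0x7 ⇒ %r7
  imm@[23:0]=0xa52497 ⇒ 10822807

%r7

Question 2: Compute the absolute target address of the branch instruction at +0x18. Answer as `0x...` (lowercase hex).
0xbfb0

off 0x18: read cf ff ff ec as big → 0xcfffffec
  op=0xcfffffec>>27=0x19 ⇒ call (J)
  imm@[26:0]=0x7ffffec (s27→-20) ⇒ -20
  target = base 0xbfa8 + off 0x18 + 4 + imm -20 = 0xbfb0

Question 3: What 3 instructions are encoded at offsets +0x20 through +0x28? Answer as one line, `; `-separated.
off 0x20: read 40 22 b1 ab as big → 0x4022b1ab
  opcode bits[31:27]=0x8: li/RI
  rd: (w>>24)&0x7=0x0 → %r0
  imm: (w>>0)&0xffffff=0x22b1ab → 2273707
off 0x24: read 8c e0 00 00 as big → 0x8ce00000
  opcode bits[31:27]=0x11: ldr/RR
  rd: (w>>24)&0x7=0x4 → %r4
  rs: (w>>21)&0x7=0x7 → %r7
off 0x28: read ae ca 20 67 as big → 0xaeca2067
  opcode bits[31:27]=0x15: cmpi/RI
  rd: (w>>24)&0x7=0x6 → %r6
  imm: (w>>0)&0xffffff=0xca2067 → 13246567

li %r0, 2273707; ldr %r4, %r7; cmpi %r6, 13246567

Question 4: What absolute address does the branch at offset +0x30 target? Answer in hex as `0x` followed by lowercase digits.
0xbfb0

[30] cf ff ff d4 → 0xcfffffd4
  top 5b → 0x19 → call [J]
  imm@[26:0]=0x7ffffd4 (s27→-44) ⇒ -44
  target = base 0xbfa8 + off 0x30 + 4 + imm -44 = 0xbfb0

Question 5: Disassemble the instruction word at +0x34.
off 0x34: read 17 ff ff d0 as big → 0x17ffffd0
  opcode bits[31:27]=0x2: jz/J
  [26:0] imm=134217680 (s27→-48) = -48

jz -48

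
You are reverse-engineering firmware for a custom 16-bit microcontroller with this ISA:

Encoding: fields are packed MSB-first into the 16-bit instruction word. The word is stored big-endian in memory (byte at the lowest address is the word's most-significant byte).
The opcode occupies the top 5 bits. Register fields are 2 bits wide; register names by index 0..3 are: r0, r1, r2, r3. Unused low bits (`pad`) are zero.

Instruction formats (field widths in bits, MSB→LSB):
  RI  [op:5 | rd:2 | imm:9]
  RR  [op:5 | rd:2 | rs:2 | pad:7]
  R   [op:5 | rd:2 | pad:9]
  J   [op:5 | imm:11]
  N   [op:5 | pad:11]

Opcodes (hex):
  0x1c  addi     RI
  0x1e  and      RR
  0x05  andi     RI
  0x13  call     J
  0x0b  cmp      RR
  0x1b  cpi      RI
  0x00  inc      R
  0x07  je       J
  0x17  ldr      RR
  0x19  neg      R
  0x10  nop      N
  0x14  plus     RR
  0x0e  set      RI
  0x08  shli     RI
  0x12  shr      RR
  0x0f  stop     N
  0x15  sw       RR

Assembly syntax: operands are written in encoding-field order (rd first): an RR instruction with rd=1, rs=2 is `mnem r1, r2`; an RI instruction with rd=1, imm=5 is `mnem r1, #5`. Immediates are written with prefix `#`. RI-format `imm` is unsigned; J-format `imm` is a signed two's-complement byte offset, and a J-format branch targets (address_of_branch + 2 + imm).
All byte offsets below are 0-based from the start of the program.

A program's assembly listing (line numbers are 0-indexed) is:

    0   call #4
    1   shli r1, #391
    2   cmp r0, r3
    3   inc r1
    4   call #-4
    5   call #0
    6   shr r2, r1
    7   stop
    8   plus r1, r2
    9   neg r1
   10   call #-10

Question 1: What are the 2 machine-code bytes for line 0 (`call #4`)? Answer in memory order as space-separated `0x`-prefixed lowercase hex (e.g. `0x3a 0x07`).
0x98 0x04

line 0 (call): pack op=0x13:5|imm=4:11 = 0x9804; big→ 98 04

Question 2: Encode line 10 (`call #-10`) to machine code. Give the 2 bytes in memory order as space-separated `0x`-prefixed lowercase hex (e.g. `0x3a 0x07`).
line 10 (call): pack op=0x13:5|imm=-10:11 = 0x9ff6; big→ 9f f6

0x9f 0xf6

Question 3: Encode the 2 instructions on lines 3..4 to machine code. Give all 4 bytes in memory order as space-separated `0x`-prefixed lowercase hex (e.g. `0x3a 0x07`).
line 3 (inc): pack op=0x0:5|rd=1:2|pad=0:9 = 0x0200; big→ 02 00
line 4 (call): pack op=0x13:5|imm=-4:11 = 0x9ffc; big→ 9f fc

0x02 0x00 0x9f 0xfc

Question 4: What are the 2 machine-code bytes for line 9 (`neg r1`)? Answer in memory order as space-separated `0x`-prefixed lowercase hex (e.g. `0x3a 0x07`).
0xca 0x00

line 9 (neg): pack op=0x19:5|rd=1:2|pad=0:9 = 0xca00; big→ ca 00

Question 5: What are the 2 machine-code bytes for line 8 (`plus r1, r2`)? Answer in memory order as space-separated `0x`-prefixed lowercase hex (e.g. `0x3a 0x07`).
0xa3 0x00

L8: plus op=0x14:5|rd=1:2|rs=2:2|pad=0:7 ⇒ 0xa300 ⇒ big a3 00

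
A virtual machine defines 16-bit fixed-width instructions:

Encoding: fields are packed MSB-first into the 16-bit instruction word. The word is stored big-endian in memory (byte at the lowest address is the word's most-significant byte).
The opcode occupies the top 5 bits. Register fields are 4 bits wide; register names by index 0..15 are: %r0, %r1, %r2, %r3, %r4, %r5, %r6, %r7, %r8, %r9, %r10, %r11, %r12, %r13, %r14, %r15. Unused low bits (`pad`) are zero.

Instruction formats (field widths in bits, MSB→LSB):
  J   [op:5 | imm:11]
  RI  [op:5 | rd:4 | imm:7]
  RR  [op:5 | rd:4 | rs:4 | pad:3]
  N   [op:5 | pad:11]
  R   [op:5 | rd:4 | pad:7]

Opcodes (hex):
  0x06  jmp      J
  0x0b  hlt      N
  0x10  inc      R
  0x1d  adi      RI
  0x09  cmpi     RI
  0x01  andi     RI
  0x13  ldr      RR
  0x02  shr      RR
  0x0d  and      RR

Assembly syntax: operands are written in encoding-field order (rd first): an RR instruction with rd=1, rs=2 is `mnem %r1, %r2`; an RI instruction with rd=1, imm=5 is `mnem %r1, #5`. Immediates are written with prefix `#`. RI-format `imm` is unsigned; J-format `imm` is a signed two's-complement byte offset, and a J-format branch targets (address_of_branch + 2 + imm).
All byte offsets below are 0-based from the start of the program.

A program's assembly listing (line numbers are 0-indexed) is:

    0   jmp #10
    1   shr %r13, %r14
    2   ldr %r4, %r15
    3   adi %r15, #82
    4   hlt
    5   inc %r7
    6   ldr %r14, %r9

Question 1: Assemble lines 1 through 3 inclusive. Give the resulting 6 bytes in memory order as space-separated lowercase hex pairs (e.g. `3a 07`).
16 f0 9a 78 ef d2

line 1 (shr): pack op=0x2:5|rd=13:4|rs=14:4|pad=0:3 = 0x16f0; big→ 16 f0
line 2 (ldr): pack op=0x13:5|rd=4:4|rs=15:4|pad=0:3 = 0x9a78; big→ 9a 78
line 3 (adi): pack op=0x1d:5|rd=15:4|imm=82:7 = 0xefd2; big→ ef d2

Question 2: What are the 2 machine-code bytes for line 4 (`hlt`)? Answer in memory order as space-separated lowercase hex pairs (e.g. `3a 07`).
58 00

L4: hlt op=0xb:5|pad=0:11 ⇒ 0x5800 ⇒ big 58 00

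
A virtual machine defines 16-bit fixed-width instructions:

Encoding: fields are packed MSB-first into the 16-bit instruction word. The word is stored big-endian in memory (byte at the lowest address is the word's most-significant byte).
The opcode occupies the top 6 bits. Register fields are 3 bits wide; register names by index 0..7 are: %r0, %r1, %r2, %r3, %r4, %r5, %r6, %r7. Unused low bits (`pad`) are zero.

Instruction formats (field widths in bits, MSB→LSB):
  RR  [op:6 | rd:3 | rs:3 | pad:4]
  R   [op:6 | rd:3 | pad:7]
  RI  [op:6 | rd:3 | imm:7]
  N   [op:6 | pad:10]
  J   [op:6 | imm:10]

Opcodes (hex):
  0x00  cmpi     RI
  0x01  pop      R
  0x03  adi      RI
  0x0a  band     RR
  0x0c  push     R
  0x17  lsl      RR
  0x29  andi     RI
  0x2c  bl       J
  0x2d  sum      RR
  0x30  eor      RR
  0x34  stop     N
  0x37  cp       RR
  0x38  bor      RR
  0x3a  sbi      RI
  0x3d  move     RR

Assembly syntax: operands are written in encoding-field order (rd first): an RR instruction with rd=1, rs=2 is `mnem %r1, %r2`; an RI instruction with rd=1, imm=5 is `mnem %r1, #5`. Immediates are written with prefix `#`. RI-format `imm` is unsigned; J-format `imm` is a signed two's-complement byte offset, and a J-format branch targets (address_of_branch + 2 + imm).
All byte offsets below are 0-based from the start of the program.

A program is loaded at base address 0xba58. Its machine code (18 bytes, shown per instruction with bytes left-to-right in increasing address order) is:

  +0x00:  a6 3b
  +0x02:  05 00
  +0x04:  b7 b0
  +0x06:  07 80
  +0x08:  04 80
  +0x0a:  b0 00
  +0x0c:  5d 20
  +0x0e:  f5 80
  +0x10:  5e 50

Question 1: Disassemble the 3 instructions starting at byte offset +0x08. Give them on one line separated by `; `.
+0x08: 04 80 ⇒ word 0x0480 (big)
  top 6b → 0x1 → pop [R]
  rd: (w>>7)&0x7=0x1 → %r1
+0x0a: b0 00 ⇒ word 0xb000 (big)
  top 6b → 0x2c → bl [J]
  imm: (w>>0)&0x3ff=0x0 → #0
+0x0c: 5d 20 ⇒ word 0x5d20 (big)
  top 6b → 0x17 → lsl [RR]
  rd: (w>>7)&0x7=0x2 → %r2
  rs: (w>>4)&0x7=0x2 → %r2

pop %r1; bl #0; lsl %r2, %r2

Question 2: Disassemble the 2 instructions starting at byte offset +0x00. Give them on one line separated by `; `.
andi %r4, #59; pop %r2

[00] a6 3b → 0xa63b
  top 6b → 0x29 → andi [RI]
  rd@[9:7]=0x4 ⇒ %r4
  imm@[6:0]=0x3b ⇒ #59
[02] 05 00 → 0x0500
  top 6b → 0x1 → pop [R]
  rd@[9:7]=0x2 ⇒ %r2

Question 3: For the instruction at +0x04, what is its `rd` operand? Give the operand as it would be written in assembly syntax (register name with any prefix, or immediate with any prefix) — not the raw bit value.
%r7

[04] b7 b0 → 0xb7b0
  opcode bits[15:10]=0x2d: sum/RR
  [9:7] rd=7 = %r7
  [6:4] rs=3 = %r3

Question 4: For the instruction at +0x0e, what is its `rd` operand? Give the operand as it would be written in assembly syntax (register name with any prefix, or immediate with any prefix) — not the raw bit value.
off 0x0e: read f5 80 as big → 0xf580
  op=0xf580>>10=0x3d ⇒ move (RR)
  rd: (w>>7)&0x7=0x3 → %r3
  rs: (w>>4)&0x7=0x0 → %r0

%r3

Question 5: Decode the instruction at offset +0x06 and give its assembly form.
+0x06: 07 80 ⇒ word 0x0780 (big)
  op=0x0780>>10=0x1 ⇒ pop (R)
  [9:7] rd=7 = %r7

pop %r7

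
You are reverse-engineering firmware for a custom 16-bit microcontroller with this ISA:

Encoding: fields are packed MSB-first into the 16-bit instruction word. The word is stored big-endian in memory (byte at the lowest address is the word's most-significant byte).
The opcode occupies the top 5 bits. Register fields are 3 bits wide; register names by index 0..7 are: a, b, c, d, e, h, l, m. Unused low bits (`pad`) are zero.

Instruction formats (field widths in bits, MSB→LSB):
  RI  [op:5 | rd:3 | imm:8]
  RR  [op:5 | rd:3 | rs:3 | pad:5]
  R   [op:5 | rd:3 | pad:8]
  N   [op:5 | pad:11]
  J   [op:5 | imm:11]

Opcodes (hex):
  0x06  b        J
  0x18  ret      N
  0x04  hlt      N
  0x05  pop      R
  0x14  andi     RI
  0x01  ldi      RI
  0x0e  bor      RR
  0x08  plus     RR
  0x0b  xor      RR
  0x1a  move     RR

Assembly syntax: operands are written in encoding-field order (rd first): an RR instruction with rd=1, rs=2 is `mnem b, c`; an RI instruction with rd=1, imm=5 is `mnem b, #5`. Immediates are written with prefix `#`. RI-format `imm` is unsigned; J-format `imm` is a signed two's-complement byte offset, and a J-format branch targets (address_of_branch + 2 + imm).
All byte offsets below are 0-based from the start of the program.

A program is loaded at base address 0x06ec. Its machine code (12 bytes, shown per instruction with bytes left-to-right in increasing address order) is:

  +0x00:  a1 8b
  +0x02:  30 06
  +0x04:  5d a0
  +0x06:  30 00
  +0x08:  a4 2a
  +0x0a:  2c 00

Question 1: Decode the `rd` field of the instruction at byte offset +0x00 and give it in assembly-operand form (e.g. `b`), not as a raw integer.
+0x00: a1 8b ⇒ word 0xa18b (big)
  top 5b → 0x14 → andi [RI]
  rd: (w>>8)&0x7=0x1 → b
  imm: (w>>0)&0xff=0x8b → #139

b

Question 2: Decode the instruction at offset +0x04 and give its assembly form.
+0x04: 5d a0 ⇒ word 0x5da0 (big)
  opcode bits[15:11]=0xb: xor/RR
  rd@[10:8]=0x5 ⇒ h
  rs@[7:5]=0x5 ⇒ h

xor h, h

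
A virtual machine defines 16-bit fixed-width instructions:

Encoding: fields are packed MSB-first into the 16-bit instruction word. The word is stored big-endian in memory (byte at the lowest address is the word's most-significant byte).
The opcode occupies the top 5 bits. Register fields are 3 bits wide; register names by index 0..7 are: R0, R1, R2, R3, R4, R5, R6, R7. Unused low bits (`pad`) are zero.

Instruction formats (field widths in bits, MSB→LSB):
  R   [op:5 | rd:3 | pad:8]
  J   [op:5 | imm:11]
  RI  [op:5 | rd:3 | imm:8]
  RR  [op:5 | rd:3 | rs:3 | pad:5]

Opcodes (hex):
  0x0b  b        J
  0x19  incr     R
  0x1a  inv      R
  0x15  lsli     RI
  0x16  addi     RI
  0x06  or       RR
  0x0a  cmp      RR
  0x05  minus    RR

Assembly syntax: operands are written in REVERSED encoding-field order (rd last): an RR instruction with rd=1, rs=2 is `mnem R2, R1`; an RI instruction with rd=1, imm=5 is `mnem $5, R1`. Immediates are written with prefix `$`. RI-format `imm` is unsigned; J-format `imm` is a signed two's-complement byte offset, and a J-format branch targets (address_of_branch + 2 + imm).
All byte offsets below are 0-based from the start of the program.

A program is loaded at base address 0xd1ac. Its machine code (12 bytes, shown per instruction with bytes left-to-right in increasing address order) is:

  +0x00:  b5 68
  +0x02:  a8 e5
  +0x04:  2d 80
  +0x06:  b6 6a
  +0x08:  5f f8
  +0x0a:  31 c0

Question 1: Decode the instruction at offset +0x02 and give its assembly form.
lsli $229, R0

@+02  big-endian(a8 e5) = 0xa8e5
  top 5b → 0x15 → lsli [RI]
  rd@[10:8]=0x0 ⇒ R0
  imm@[7:0]=0xe5 ⇒ $229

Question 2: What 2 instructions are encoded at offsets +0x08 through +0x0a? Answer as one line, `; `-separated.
b $-8; or R6, R1

+0x08: 5f f8 ⇒ word 0x5ff8 (big)
  opcode bits[15:11]=0xb: b/J
  [10:0] imm=2040 (s11→-8) = $-8
+0x0a: 31 c0 ⇒ word 0x31c0 (big)
  opcode bits[15:11]=0x6: or/RR
  [10:8] rd=1 = R1
  [7:5] rs=6 = R6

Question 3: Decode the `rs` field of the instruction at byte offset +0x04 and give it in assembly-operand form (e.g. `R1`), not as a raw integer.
R4

+0x04: 2d 80 ⇒ word 0x2d80 (big)
  op=0x2d80>>11=0x5 ⇒ minus (RR)
  rd: (w>>8)&0x7=0x5 → R5
  rs: (w>>5)&0x7=0x4 → R4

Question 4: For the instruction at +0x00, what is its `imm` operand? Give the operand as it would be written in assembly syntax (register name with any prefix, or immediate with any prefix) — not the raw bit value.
@+00  big-endian(b5 68) = 0xb568
  top 5b → 0x16 → addi [RI]
  rd@[10:8]=0x5 ⇒ R5
  imm@[7:0]=0x68 ⇒ $104

$104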